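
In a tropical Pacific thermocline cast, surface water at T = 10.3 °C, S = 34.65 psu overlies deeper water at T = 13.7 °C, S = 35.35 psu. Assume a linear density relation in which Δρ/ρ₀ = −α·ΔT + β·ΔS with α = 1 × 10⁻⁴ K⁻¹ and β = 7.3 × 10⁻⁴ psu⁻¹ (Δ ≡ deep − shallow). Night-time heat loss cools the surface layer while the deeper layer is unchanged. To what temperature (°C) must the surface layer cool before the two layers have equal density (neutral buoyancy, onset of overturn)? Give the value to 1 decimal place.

Neutral buoyancy requires Δρ = 0, i.e. −α(T_deep − T_surf′) + β(S_deep − S_surf) = 0.
T_surf′ = T_deep − (β/α)·ΔS = 13.7 − (7.3 × 10⁻⁴/1 × 10⁻⁴)·(+0.70) = 8.590 °C.
Cooling required: 10.3 − (8.590) = 1.710 °C.

8.6 °C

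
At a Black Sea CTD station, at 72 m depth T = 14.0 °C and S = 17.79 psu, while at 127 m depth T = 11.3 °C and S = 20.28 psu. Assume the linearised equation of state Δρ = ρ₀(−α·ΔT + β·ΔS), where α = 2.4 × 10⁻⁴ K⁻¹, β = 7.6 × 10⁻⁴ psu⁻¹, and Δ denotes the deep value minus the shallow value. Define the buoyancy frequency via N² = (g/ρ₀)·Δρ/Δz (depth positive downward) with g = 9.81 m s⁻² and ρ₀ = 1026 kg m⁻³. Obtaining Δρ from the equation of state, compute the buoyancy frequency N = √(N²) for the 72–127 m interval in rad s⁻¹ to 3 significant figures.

ΔT = -2.7 K, ΔS = +2.49 psu (deep − shallow).
Δρ/ρ₀ = −αΔT + βΔS = 6.48 × 10⁻⁴ + 1.8924 × 10⁻³ = 2.5404 × 10⁻³, so Δρ ≈ 2.606 kg m⁻³.
N² = (g/ρ₀)·Δρ/Δz = g·(Δρ/ρ₀)/Δz = 9.81 × 2.5404 × 10⁻³ / 55 = 4.5311 × 10⁻⁴ s⁻².
N = √(4.5311 × 10⁻⁴) = 0.021286 rad s⁻¹ ≈ 0.0213 rad s⁻¹.

0.0213 rad s⁻¹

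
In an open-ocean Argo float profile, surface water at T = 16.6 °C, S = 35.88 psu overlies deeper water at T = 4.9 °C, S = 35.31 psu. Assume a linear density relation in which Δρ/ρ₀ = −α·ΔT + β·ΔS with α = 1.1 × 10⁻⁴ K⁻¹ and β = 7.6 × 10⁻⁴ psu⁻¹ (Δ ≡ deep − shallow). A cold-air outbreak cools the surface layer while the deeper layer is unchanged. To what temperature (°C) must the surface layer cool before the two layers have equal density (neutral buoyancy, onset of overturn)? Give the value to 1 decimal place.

8.8 °C

Neutral buoyancy requires Δρ = 0, i.e. −α(T_deep − T_surf′) + β(S_deep − S_surf) = 0.
T_surf′ = T_deep − (β/α)·ΔS = 4.9 − (7.6 × 10⁻⁴/1.1 × 10⁻⁴)·(-0.57) = 8.838 °C.
Cooling required: 16.6 − (8.838) = 7.762 °C.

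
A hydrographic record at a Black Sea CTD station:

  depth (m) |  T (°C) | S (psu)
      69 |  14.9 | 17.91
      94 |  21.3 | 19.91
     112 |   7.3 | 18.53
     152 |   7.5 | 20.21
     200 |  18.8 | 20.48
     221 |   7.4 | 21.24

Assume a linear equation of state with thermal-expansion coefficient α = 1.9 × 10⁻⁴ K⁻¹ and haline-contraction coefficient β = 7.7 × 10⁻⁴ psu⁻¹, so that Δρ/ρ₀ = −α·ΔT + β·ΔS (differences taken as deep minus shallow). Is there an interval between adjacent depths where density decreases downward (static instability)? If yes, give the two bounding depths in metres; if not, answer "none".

152–200 m

Evaluate Δρ/ρ₀ = −αΔT + βΔS across each adjacent pair:
  69–94 m: −αΔT+βΔS = −(1.9 × 10⁻⁴)(+6.4)+(7.7 × 10⁻⁴)(+2.00) = 3.2 × 10⁻⁴ → stable
  94–112 m: −αΔT+βΔS = −(1.9 × 10⁻⁴)(-14.0)+(7.7 × 10⁻⁴)(-1.38) = 1.6 × 10⁻³ → stable
  112–152 m: −αΔT+βΔS = −(1.9 × 10⁻⁴)(+0.2)+(7.7 × 10⁻⁴)(+1.68) = 1.3 × 10⁻³ → stable
  152–200 m: −αΔT+βΔS = −(1.9 × 10⁻⁴)(+11.3)+(7.7 × 10⁻⁴)(+0.27) = -1.9 × 10⁻³ → UNSTABLE
  200–221 m: −αΔT+βΔS = −(1.9 × 10⁻⁴)(-11.4)+(7.7 × 10⁻⁴)(+0.76) = 2.8 × 10⁻³ → stable
The 152–200 m interval has Δρ < 0: lighter water underlies denser water.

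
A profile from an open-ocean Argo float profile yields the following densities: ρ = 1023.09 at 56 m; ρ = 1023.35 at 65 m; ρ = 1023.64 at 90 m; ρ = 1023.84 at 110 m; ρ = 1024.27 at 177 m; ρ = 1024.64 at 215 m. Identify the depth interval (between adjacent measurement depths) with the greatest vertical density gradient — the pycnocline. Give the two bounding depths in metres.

56–65 m

Compute the density gradient over each adjacent pair:
  56–65 m: Δρ/Δz = 0.26/9 = 0.029 kg m⁻⁴
  65–90 m: Δρ/Δz = 0.29/25 = 0.012 kg m⁻⁴
  90–110 m: Δρ/Δz = 0.20/20 = 0.010 kg m⁻⁴
  110–177 m: Δρ/Δz = 0.43/67 = 6.4 × 10⁻³ kg m⁻⁴
  177–215 m: Δρ/Δz = 0.37/38 = 9.7 × 10⁻³ kg m⁻⁴
The largest gradient is in the 56–65 m interval — the pycnocline.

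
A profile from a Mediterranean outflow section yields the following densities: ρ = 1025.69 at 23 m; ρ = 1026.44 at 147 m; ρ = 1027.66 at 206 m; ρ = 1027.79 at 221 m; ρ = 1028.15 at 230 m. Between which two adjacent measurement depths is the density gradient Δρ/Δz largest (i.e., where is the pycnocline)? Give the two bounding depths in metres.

Compute the density gradient over each adjacent pair:
  23–147 m: Δρ/Δz = 0.75/124 = 6.0 × 10⁻³ kg m⁻⁴
  147–206 m: Δρ/Δz = 1.22/59 = 0.021 kg m⁻⁴
  206–221 m: Δρ/Δz = 0.13/15 = 8.7 × 10⁻³ kg m⁻⁴
  221–230 m: Δρ/Δz = 0.36/9 = 0.040 kg m⁻⁴
The largest gradient is in the 221–230 m interval — the pycnocline.

221–230 m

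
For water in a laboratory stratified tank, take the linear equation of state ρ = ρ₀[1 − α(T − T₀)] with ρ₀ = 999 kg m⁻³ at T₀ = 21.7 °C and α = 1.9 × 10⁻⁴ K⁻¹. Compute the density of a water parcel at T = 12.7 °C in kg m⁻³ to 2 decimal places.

T − T₀ = -9.0 K.
Bracket = 1 − α·(-9.0) = 1 + (1.71 × 10⁻³) = 1.0017100.
ρ = 999 × 1.0017100 = 1000.71 kg m⁻³.

1000.71 kg m⁻³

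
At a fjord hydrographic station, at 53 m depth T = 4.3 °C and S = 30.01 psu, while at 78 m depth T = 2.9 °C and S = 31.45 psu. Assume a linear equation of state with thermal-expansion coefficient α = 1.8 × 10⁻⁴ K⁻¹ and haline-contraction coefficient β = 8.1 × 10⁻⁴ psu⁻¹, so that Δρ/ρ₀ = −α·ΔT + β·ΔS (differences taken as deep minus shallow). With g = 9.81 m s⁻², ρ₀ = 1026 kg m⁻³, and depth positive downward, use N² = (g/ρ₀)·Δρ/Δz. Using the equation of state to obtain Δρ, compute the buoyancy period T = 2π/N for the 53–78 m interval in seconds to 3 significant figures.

266 s

ΔT = -1.4 K, ΔS = +1.44 psu (deep − shallow).
Δρ/ρ₀ = −αΔT + βΔS = 2.52 × 10⁻⁴ + 1.1664 × 10⁻³ = 1.4184 × 10⁻³, so Δρ ≈ 1.455 kg m⁻³.
N² = (g/ρ₀)·Δρ/Δz = g·(Δρ/ρ₀)/Δz = 9.81 × 1.4184 × 10⁻³ / 25 = 5.5658 × 10⁻⁴ s⁻².
N = √(5.5658 × 10⁻⁴) = 0.023592 rad s⁻¹ → T = 2π/N = 266.33 s ≈ 266 s.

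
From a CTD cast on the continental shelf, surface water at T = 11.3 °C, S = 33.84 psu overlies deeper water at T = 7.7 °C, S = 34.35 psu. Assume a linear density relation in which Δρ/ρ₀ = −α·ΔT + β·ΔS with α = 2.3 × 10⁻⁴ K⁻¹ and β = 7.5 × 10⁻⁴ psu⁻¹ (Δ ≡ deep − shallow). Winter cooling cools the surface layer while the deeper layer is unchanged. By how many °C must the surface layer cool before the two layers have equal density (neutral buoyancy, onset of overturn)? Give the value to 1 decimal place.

5.3 °C

Neutral buoyancy requires Δρ = 0, i.e. −α(T_deep − T_surf′) + β(S_deep − S_surf) = 0.
T_surf′ = T_deep − (β/α)·ΔS = 7.7 − (7.5 × 10⁻⁴/2.3 × 10⁻⁴)·(+0.51) = 6.037 °C.
Cooling required: 11.3 − (6.037) = 5.263 °C.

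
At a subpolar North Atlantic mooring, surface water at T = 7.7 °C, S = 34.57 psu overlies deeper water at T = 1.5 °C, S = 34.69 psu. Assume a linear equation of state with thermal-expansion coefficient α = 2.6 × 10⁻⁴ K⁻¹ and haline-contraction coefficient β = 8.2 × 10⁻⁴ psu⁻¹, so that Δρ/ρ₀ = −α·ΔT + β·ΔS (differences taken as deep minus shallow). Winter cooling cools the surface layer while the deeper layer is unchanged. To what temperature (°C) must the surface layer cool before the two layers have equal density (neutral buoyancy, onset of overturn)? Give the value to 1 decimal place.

1.1 °C

Neutral buoyancy requires Δρ = 0, i.e. −α(T_deep − T_surf′) + β(S_deep − S_surf) = 0.
T_surf′ = T_deep − (β/α)·ΔS = 1.5 − (8.2 × 10⁻⁴/2.6 × 10⁻⁴)·(+0.12) = 1.122 °C.
Cooling required: 7.7 − (1.122) = 6.578 °C.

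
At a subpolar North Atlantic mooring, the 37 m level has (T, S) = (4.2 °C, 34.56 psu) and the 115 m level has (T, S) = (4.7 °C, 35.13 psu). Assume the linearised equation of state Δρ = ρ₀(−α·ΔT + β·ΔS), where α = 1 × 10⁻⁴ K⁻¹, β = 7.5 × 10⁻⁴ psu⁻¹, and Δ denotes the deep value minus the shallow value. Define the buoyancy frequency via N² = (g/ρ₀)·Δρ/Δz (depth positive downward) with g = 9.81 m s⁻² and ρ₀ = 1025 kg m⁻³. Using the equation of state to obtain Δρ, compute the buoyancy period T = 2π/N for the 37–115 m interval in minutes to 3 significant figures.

15.2 min

ΔT = +0.5 K, ΔS = +0.57 psu (deep − shallow).
Δρ/ρ₀ = −αΔT + βΔS = -5.00 × 10⁻⁵ + 4.275 × 10⁻⁴ = 3.775 × 10⁻⁴, so Δρ ≈ 0.3869 kg m⁻³.
N² = (g/ρ₀)·Δρ/Δz = g·(Δρ/ρ₀)/Δz = 9.81 × 3.775 × 10⁻⁴ / 78 = 4.7478 × 10⁻⁵ s⁻².
N = √(4.7478 × 10⁻⁵) = 6.8904 × 10⁻³ rad s⁻¹ → T = 2π/N = 911.88 s = 15.198 min ≈ 15.2 min.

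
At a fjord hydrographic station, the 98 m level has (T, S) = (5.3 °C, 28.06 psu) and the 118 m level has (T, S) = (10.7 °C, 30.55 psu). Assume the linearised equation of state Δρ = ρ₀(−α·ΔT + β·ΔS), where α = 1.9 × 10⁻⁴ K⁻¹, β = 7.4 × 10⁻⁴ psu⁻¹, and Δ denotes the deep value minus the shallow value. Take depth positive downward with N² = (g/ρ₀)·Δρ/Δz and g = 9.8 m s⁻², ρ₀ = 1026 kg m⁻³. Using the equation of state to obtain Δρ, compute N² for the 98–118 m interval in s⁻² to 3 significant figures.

4.00 × 10⁻⁴ s⁻²

ΔT = +5.4 K, ΔS = +2.49 psu (deep − shallow).
Δρ/ρ₀ = −αΔT + βΔS = -1.026 × 10⁻³ + 1.8426 × 10⁻³ = 8.166 × 10⁻⁴, so Δρ ≈ 0.8378 kg m⁻³.
N² = (g/ρ₀)·Δρ/Δz = g·(Δρ/ρ₀)/Δz = 9.8 × 8.166 × 10⁻⁴ / 20 = 4.0013 × 10⁻⁴ s⁻² ≈ 4.00 × 10⁻⁴ s⁻².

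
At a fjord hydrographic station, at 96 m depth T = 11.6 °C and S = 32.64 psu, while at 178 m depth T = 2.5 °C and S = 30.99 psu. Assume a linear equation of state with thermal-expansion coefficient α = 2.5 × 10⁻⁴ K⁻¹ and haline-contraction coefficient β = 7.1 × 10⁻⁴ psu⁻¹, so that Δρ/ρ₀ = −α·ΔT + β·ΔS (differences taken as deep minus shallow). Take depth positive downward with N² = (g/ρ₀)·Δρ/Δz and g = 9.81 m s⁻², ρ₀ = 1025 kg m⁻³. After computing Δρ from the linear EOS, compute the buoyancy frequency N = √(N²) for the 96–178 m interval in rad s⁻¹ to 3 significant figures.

0.0115 rad s⁻¹

ΔT = -9.1 K, ΔS = -1.65 psu (deep − shallow).
Δρ/ρ₀ = −αΔT + βΔS = 2.275 × 10⁻³ − 1.1715 × 10⁻³ = 1.1035 × 10⁻³, so Δρ ≈ 1.131 kg m⁻³.
N² = (g/ρ₀)·Δρ/Δz = g·(Δρ/ρ₀)/Δz = 9.81 × 1.1035 × 10⁻³ / 82 = 1.3202 × 10⁻⁴ s⁻².
N = √(1.3202 × 10⁻⁴) = 0.011490 rad s⁻¹ ≈ 0.0115 rad s⁻¹.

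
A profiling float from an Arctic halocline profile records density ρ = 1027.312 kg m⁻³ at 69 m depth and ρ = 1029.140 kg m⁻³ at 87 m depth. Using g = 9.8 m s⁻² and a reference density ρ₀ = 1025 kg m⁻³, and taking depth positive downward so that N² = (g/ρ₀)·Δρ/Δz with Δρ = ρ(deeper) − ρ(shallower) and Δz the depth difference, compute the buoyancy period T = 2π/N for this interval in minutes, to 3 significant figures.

Δρ = 1029.140 − 1027.312 = 1.828 kg m⁻³ over Δz = 87 − 69 = 18 m.
N² = (9.8/1025) × (1.828/18) = 9.7097 × 10⁻⁴ s⁻².
N = √(9.7097 × 10⁻⁴) = 0.031160 rad s⁻¹, so T = 2π/N = 201.64 s = 3.3607 min ≈ 3.36 min.

3.36 min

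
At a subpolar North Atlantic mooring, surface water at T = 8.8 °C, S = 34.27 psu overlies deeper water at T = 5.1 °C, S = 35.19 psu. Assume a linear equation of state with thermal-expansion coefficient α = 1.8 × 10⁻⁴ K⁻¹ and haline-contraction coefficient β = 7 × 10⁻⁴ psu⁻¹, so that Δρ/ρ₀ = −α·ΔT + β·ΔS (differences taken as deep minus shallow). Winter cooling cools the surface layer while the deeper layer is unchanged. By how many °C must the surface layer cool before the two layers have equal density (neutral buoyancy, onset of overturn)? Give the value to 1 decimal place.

7.3 °C

Neutral buoyancy requires Δρ = 0, i.e. −α(T_deep − T_surf′) + β(S_deep − S_surf) = 0.
T_surf′ = T_deep − (β/α)·ΔS = 5.1 − (7 × 10⁻⁴/1.8 × 10⁻⁴)·(+0.92) = 1.522 °C.
Cooling required: 8.8 − (1.522) = 7.278 °C.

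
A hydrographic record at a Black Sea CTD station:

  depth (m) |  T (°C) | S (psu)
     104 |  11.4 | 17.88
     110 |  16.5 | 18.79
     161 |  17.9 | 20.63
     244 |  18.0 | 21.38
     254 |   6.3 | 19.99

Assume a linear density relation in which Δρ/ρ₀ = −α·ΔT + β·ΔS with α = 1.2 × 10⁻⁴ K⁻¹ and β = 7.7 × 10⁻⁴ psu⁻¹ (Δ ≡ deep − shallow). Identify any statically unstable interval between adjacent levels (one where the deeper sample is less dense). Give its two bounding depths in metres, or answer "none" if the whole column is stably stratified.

none

Evaluate Δρ/ρ₀ = −αΔT + βΔS across each adjacent pair:
  104–110 m: −αΔT+βΔS = −(1.2 × 10⁻⁴)(+5.1)+(7.7 × 10⁻⁴)(+0.91) = 8.9 × 10⁻⁵ → stable
  110–161 m: −αΔT+βΔS = −(1.2 × 10⁻⁴)(+1.4)+(7.7 × 10⁻⁴)(+1.84) = 1.2 × 10⁻³ → stable
  161–244 m: −αΔT+βΔS = −(1.2 × 10⁻⁴)(+0.1)+(7.7 × 10⁻⁴)(+0.75) = 5.7 × 10⁻⁴ → stable
  244–254 m: −αΔT+βΔS = −(1.2 × 10⁻⁴)(-11.7)+(7.7 × 10⁻⁴)(-1.39) = 3.3 × 10⁻⁴ → stable
Every interval has Δρ > 0: the column is stably stratified throughout.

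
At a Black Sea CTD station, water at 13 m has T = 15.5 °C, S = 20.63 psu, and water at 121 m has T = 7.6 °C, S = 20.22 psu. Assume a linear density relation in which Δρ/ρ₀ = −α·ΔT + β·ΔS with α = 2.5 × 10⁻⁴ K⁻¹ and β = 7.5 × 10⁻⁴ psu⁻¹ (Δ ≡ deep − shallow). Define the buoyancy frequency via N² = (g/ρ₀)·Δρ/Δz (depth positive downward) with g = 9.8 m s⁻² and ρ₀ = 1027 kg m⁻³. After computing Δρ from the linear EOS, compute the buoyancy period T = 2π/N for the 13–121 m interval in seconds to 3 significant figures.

511 s

ΔT = -7.9 K, ΔS = -0.41 psu (deep − shallow).
Δρ/ρ₀ = −αΔT + βΔS = 1.975 × 10⁻³ − 3.075 × 10⁻⁴ = 1.6675 × 10⁻³, so Δρ ≈ 1.713 kg m⁻³.
N² = (g/ρ₀)·Δρ/Δz = g·(Δρ/ρ₀)/Δz = 9.8 × 1.6675 × 10⁻³ / 108 = 1.5131 × 10⁻⁴ s⁻².
N = √(1.5131 × 10⁻⁴) = 0.012301 rad s⁻¹ → T = 2π/N = 510.79 s ≈ 511 s.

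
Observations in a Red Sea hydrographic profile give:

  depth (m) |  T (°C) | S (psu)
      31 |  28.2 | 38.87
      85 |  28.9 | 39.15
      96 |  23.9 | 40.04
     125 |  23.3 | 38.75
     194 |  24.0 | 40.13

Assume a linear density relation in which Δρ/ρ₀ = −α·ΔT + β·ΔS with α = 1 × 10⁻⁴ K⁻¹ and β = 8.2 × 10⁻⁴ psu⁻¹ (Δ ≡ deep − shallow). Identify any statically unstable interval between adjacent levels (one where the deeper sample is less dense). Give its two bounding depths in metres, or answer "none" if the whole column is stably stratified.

Evaluate Δρ/ρ₀ = −αΔT + βΔS across each adjacent pair:
  31–85 m: −αΔT+βΔS = −(1 × 10⁻⁴)(+0.7)+(8.2 × 10⁻⁴)(+0.28) = 1.6 × 10⁻⁴ → stable
  85–96 m: −αΔT+βΔS = −(1 × 10⁻⁴)(-5.0)+(8.2 × 10⁻⁴)(+0.89) = 1.2 × 10⁻³ → stable
  96–125 m: −αΔT+βΔS = −(1 × 10⁻⁴)(-0.6)+(8.2 × 10⁻⁴)(-1.29) = -1.0 × 10⁻³ → UNSTABLE
  125–194 m: −αΔT+βΔS = −(1 × 10⁻⁴)(+0.7)+(8.2 × 10⁻⁴)(+1.38) = 1.1 × 10⁻³ → stable
The 96–125 m interval has Δρ < 0: lighter water underlies denser water.

96–125 m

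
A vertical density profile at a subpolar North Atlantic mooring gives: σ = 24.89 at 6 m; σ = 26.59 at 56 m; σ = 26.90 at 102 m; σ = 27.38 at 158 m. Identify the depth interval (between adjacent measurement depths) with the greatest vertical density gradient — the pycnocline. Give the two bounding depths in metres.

Compute the density gradient over each adjacent pair:
  6–56 m: Δρ/Δz = 1.70/50 = 0.034 kg m⁻⁴
  56–102 m: Δρ/Δz = 0.31/46 = 6.7 × 10⁻³ kg m⁻⁴
  102–158 m: Δρ/Δz = 0.48/56 = 8.6 × 10⁻³ kg m⁻⁴
The largest gradient is in the 6–56 m interval — the pycnocline.

6–56 m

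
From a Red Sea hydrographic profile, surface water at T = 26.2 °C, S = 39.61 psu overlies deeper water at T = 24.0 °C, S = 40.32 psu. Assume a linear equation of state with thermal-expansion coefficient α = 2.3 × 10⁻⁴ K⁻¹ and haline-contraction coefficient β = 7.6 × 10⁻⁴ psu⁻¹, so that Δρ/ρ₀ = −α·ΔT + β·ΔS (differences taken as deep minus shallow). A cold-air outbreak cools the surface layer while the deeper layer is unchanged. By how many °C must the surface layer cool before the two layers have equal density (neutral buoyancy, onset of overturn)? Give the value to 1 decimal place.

Neutral buoyancy requires Δρ = 0, i.e. −α(T_deep − T_surf′) + β(S_deep − S_surf) = 0.
T_surf′ = T_deep − (β/α)·ΔS = 24.0 − (7.6 × 10⁻⁴/2.3 × 10⁻⁴)·(+0.71) = 21.654 °C.
Cooling required: 26.2 − (21.654) = 4.546 °C.

4.5 °C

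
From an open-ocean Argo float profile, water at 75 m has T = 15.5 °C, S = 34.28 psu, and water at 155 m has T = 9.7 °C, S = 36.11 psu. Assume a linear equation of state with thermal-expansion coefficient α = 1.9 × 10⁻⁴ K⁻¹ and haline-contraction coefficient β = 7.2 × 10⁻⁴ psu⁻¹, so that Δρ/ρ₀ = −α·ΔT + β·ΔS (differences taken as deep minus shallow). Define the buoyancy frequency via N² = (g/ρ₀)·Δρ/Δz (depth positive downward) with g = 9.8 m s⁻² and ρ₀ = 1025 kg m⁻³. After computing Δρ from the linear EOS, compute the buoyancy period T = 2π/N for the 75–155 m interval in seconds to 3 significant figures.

ΔT = -5.8 K, ΔS = +1.83 psu (deep − shallow).
Δρ/ρ₀ = −αΔT + βΔS = 1.102 × 10⁻³ + 1.3176 × 10⁻³ = 2.4196 × 10⁻³, so Δρ ≈ 2.480 kg m⁻³.
N² = (g/ρ₀)·Δρ/Δz = g·(Δρ/ρ₀)/Δz = 9.8 × 2.4196 × 10⁻³ / 80 = 2.9640 × 10⁻⁴ s⁻².
N = √(2.9640 × 10⁻⁴) = 0.017216 rad s⁻¹ → T = 2π/N = 364.96 s ≈ 365 s.

365 s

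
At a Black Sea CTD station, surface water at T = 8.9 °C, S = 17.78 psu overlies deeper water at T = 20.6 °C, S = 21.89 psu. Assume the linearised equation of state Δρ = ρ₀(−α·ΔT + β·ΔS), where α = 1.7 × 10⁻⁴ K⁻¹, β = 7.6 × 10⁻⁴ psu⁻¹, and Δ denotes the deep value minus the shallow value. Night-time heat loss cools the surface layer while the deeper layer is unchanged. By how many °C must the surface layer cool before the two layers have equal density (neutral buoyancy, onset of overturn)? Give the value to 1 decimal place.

Neutral buoyancy requires Δρ = 0, i.e. −α(T_deep − T_surf′) + β(S_deep − S_surf) = 0.
T_surf′ = T_deep − (β/α)·ΔS = 20.6 − (7.6 × 10⁻⁴/1.7 × 10⁻⁴)·(+4.11) = 2.226 °C.
Cooling required: 8.9 − (2.226) = 6.674 °C.

6.7 °C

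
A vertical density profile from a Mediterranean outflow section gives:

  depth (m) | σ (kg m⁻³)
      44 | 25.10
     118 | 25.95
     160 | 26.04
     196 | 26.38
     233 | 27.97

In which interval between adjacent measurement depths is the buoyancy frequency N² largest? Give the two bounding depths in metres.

Compute the density gradient over each adjacent pair:
  44–118 m: Δρ/Δz = 0.85/74 = 0.011 kg m⁻⁴
  118–160 m: Δρ/Δz = 0.09/42 = 2.1 × 10⁻³ kg m⁻⁴
  160–196 m: Δρ/Δz = 0.34/36 = 9.4 × 10⁻³ kg m⁻⁴
  196–233 m: Δρ/Δz = 1.59/37 = 0.043 kg m⁻⁴
The largest gradient is in the 196–233 m interval — the pycnocline.

196–233 m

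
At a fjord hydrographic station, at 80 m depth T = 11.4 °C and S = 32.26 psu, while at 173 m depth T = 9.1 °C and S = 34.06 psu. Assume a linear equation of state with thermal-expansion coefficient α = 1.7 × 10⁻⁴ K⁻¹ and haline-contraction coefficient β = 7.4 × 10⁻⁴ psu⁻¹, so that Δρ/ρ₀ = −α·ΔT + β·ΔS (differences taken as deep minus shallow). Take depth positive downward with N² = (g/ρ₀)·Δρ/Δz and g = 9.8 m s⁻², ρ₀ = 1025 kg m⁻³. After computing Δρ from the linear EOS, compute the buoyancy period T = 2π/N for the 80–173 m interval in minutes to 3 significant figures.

7.77 min

ΔT = -2.3 K, ΔS = +1.80 psu (deep − shallow).
Δρ/ρ₀ = −αΔT + βΔS = 3.91 × 10⁻⁴ + 1.332 × 10⁻³ = 1.723 × 10⁻³, so Δρ ≈ 1.766 kg m⁻³.
N² = (g/ρ₀)·Δρ/Δz = g·(Δρ/ρ₀)/Δz = 9.8 × 1.723 × 10⁻³ / 93 = 1.8156 × 10⁻⁴ s⁻².
N = √(1.8156 × 10⁻⁴) = 0.013474 rad s⁻¹ → T = 2π/N = 466.32 s = 7.7720 min ≈ 7.77 min.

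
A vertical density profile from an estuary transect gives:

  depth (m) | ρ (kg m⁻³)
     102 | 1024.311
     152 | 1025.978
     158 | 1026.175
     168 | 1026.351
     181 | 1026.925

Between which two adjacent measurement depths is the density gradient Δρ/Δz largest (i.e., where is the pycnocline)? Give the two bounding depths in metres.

Compute the density gradient over each adjacent pair:
  102–152 m: Δρ/Δz = 1.667/50 = 0.033 kg m⁻⁴
  152–158 m: Δρ/Δz = 0.197/6 = 0.033 kg m⁻⁴
  158–168 m: Δρ/Δz = 0.176/10 = 0.018 kg m⁻⁴
  168–181 m: Δρ/Δz = 0.574/13 = 0.044 kg m⁻⁴
The largest gradient is in the 168–181 m interval — the pycnocline.

168–181 m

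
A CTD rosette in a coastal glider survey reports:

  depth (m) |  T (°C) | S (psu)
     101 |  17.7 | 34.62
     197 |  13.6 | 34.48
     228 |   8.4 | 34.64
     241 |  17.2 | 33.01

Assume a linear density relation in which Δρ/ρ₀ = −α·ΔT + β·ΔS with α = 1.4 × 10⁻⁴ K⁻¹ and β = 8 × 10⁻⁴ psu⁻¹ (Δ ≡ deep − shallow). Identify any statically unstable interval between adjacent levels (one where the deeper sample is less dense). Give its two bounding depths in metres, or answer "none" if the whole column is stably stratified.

228–241 m

Evaluate Δρ/ρ₀ = −αΔT + βΔS across each adjacent pair:
  101–197 m: −αΔT+βΔS = −(1.4 × 10⁻⁴)(-4.1)+(8 × 10⁻⁴)(-0.14) = 4.6 × 10⁻⁴ → stable
  197–228 m: −αΔT+βΔS = −(1.4 × 10⁻⁴)(-5.2)+(8 × 10⁻⁴)(+0.16) = 8.6 × 10⁻⁴ → stable
  228–241 m: −αΔT+βΔS = −(1.4 × 10⁻⁴)(+8.8)+(8 × 10⁻⁴)(-1.63) = -2.5 × 10⁻³ → UNSTABLE
The 228–241 m interval has Δρ < 0: lighter water underlies denser water.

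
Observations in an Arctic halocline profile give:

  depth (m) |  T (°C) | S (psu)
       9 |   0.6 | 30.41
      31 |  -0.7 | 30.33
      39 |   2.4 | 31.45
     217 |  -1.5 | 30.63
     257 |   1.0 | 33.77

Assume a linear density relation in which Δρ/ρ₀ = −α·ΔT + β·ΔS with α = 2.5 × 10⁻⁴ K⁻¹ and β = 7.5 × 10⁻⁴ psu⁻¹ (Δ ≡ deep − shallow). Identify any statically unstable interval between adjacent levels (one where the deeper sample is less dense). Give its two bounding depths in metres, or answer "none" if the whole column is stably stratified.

Evaluate Δρ/ρ₀ = −αΔT + βΔS across each adjacent pair:
  9–31 m: −αΔT+βΔS = −(2.5 × 10⁻⁴)(-1.3)+(7.5 × 10⁻⁴)(-0.08) = 2.7 × 10⁻⁴ → stable
  31–39 m: −αΔT+βΔS = −(2.5 × 10⁻⁴)(+3.1)+(7.5 × 10⁻⁴)(+1.12) = 6.5 × 10⁻⁵ → stable
  39–217 m: −αΔT+βΔS = −(2.5 × 10⁻⁴)(-3.9)+(7.5 × 10⁻⁴)(-0.82) = 3.6 × 10⁻⁴ → stable
  217–257 m: −αΔT+βΔS = −(2.5 × 10⁻⁴)(+2.5)+(7.5 × 10⁻⁴)(+3.14) = 1.7 × 10⁻³ → stable
Every interval has Δρ > 0: the column is stably stratified throughout.

none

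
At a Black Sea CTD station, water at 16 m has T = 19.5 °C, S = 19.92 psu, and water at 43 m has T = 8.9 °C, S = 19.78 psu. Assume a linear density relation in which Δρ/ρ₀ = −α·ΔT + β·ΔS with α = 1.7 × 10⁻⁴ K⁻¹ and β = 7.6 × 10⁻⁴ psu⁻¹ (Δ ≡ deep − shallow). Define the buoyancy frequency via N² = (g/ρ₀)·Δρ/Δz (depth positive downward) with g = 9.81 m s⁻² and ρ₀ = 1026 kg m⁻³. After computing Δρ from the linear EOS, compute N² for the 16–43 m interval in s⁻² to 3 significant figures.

6.16 × 10⁻⁴ s⁻²

ΔT = -10.6 K, ΔS = -0.14 psu (deep − shallow).
Δρ/ρ₀ = −αΔT + βΔS = 1.802 × 10⁻³ − 1.064 × 10⁻⁴ = 1.6956 × 10⁻³, so Δρ ≈ 1.740 kg m⁻³.
N² = (g/ρ₀)·Δρ/Δz = g·(Δρ/ρ₀)/Δz = 9.81 × 1.6956 × 10⁻³ / 27 = 6.1607 × 10⁻⁴ s⁻² ≈ 6.16 × 10⁻⁴ s⁻².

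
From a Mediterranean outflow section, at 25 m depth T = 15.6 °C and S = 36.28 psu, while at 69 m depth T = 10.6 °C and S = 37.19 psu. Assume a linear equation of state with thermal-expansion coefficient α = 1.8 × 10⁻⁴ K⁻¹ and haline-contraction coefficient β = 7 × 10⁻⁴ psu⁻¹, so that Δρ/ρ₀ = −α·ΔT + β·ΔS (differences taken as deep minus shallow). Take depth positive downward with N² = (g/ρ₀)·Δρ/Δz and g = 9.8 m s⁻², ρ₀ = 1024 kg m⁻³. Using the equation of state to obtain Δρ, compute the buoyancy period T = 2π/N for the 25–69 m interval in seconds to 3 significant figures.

340 s

ΔT = -5.0 K, ΔS = +0.91 psu (deep − shallow).
Δρ/ρ₀ = −αΔT + βΔS = 9.00 × 10⁻⁴ + 6.37 × 10⁻⁴ = 1.537 × 10⁻³, so Δρ ≈ 1.574 kg m⁻³.
N² = (g/ρ₀)·Δρ/Δz = g·(Δρ/ρ₀)/Δz = 9.8 × 1.537 × 10⁻³ / 44 = 3.4233 × 10⁻⁴ s⁻².
N = √(3.4233 × 10⁻⁴) = 0.018502 rad s⁻¹ → T = 2π/N = 339.59 s ≈ 340 s.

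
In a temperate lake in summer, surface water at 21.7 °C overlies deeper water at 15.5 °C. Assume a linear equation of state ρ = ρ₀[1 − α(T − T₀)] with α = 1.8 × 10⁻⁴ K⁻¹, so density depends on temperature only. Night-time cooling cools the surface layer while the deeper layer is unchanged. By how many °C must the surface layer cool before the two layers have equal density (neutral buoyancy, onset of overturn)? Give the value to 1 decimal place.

6.2 °C

With temperature the only control, equal density requires T_surf′ = T_deep.
T_surf′ = 15.5 °C.
Cooling required: 21.7 − 15.5 = 6.2 °C.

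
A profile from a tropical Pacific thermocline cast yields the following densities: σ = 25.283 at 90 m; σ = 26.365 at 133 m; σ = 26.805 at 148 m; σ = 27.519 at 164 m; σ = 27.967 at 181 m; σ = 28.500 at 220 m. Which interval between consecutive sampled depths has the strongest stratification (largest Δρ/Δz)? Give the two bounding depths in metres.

Compute the density gradient over each adjacent pair:
  90–133 m: Δρ/Δz = 1.082/43 = 0.025 kg m⁻⁴
  133–148 m: Δρ/Δz = 0.440/15 = 0.029 kg m⁻⁴
  148–164 m: Δρ/Δz = 0.714/16 = 0.045 kg m⁻⁴
  164–181 m: Δρ/Δz = 0.448/17 = 0.026 kg m⁻⁴
  181–220 m: Δρ/Δz = 0.533/39 = 0.014 kg m⁻⁴
The largest gradient is in the 148–164 m interval — the pycnocline.

148–164 m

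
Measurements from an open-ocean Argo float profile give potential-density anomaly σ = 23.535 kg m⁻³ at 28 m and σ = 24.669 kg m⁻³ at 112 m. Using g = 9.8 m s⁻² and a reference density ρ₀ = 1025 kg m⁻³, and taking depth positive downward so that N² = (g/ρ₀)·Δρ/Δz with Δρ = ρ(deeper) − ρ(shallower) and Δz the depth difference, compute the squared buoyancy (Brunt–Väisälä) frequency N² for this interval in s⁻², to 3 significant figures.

Δρ = 1024.669 − 1023.535 = 1.134 kg m⁻³ over Δz = 112 − 28 = 84 m.
N² = (9.8/1025) × (1.134/84) = 1.2907 × 10⁻⁴ s⁻² ≈ 1.29 × 10⁻⁴ s⁻².

1.29 × 10⁻⁴ s⁻²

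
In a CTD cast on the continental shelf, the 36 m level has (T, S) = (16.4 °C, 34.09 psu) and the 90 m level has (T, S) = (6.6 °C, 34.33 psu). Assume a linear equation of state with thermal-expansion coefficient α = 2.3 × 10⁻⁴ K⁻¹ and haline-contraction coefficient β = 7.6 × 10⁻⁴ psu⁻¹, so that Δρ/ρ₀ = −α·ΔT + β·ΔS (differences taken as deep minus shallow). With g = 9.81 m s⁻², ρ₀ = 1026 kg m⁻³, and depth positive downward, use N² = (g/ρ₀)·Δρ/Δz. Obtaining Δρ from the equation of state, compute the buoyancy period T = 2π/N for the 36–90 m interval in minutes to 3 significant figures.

ΔT = -9.8 K, ΔS = +0.24 psu (deep − shallow).
Δρ/ρ₀ = −αΔT + βΔS = 2.254 × 10⁻³ + 1.824 × 10⁻⁴ = 2.4364 × 10⁻³, so Δρ ≈ 2.500 kg m⁻³.
N² = (g/ρ₀)·Δρ/Δz = g·(Δρ/ρ₀)/Δz = 9.81 × 2.4364 × 10⁻³ / 54 = 4.4261 × 10⁻⁴ s⁻².
N = √(4.4261 × 10⁻⁴) = 0.021038 rad s⁻¹ → T = 2π/N = 298.66 s = 4.9777 min ≈ 4.98 min.

4.98 min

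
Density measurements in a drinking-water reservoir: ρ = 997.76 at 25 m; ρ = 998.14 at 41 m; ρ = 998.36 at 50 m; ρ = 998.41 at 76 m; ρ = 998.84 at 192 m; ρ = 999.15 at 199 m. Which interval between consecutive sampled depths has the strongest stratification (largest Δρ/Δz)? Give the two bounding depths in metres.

Compute the density gradient over each adjacent pair:
  25–41 m: Δρ/Δz = 0.38/16 = 0.024 kg m⁻⁴
  41–50 m: Δρ/Δz = 0.22/9 = 0.024 kg m⁻⁴
  50–76 m: Δρ/Δz = 0.05/26 = 1.9 × 10⁻³ kg m⁻⁴
  76–192 m: Δρ/Δz = 0.43/116 = 3.7 × 10⁻³ kg m⁻⁴
  192–199 m: Δρ/Δz = 0.31/7 = 0.044 kg m⁻⁴
The largest gradient is in the 192–199 m interval — the pycnocline.

192–199 m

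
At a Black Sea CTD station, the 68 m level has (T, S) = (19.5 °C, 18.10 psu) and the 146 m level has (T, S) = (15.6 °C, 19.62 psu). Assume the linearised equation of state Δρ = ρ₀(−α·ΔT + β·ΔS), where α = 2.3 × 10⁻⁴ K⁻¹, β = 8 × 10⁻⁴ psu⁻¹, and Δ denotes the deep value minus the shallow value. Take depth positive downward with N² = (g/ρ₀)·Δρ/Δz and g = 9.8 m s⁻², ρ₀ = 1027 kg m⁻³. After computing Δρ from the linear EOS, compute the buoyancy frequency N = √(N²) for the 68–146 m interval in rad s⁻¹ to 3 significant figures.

0.0163 rad s⁻¹

ΔT = -3.9 K, ΔS = +1.52 psu (deep − shallow).
Δρ/ρ₀ = −αΔT + βΔS = 8.97 × 10⁻⁴ + 1.216 × 10⁻³ = 2.113 × 10⁻³, so Δρ ≈ 2.170 kg m⁻³.
N² = (g/ρ₀)·Δρ/Δz = g·(Δρ/ρ₀)/Δz = 9.8 × 2.113 × 10⁻³ / 78 = 2.6548 × 10⁻⁴ s⁻².
N = √(2.6548 × 10⁻⁴) = 0.016294 rad s⁻¹ ≈ 0.0163 rad s⁻¹.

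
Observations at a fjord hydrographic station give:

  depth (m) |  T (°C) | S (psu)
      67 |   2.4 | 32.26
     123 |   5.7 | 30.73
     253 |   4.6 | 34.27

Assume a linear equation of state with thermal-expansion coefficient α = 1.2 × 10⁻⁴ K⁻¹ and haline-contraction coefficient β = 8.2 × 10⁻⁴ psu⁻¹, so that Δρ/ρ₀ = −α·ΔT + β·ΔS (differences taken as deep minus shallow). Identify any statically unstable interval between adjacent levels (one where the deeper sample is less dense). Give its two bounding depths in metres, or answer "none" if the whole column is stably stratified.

Evaluate Δρ/ρ₀ = −αΔT + βΔS across each adjacent pair:
  67–123 m: −αΔT+βΔS = −(1.2 × 10⁻⁴)(+3.3)+(8.2 × 10⁻⁴)(-1.53) = -1.7 × 10⁻³ → UNSTABLE
  123–253 m: −αΔT+βΔS = −(1.2 × 10⁻⁴)(-1.1)+(8.2 × 10⁻⁴)(+3.54) = 3.0 × 10⁻³ → stable
The 67–123 m interval has Δρ < 0: lighter water underlies denser water.

67–123 m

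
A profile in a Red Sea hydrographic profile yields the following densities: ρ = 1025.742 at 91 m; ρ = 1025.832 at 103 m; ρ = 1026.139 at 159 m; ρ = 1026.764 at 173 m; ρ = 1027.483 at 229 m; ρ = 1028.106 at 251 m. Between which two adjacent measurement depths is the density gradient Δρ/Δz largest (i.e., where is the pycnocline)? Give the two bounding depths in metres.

Compute the density gradient over each adjacent pair:
  91–103 m: Δρ/Δz = 0.090/12 = 7.5 × 10⁻³ kg m⁻⁴
  103–159 m: Δρ/Δz = 0.307/56 = 5.5 × 10⁻³ kg m⁻⁴
  159–173 m: Δρ/Δz = 0.625/14 = 0.045 kg m⁻⁴
  173–229 m: Δρ/Δz = 0.719/56 = 0.013 kg m⁻⁴
  229–251 m: Δρ/Δz = 0.623/22 = 0.028 kg m⁻⁴
The largest gradient is in the 159–173 m interval — the pycnocline.

159–173 m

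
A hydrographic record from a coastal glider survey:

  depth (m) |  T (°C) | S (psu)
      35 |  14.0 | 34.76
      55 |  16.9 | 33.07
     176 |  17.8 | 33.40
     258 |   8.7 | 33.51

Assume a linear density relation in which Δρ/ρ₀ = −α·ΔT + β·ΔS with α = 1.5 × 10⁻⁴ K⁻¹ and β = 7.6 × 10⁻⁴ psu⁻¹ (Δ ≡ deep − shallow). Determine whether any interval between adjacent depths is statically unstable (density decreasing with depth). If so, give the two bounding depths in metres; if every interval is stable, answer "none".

35–55 m

Evaluate Δρ/ρ₀ = −αΔT + βΔS across each adjacent pair:
  35–55 m: −αΔT+βΔS = −(1.5 × 10⁻⁴)(+2.9)+(7.6 × 10⁻⁴)(-1.69) = -1.7 × 10⁻³ → UNSTABLE
  55–176 m: −αΔT+βΔS = −(1.5 × 10⁻⁴)(+0.9)+(7.6 × 10⁻⁴)(+0.33) = 1.2 × 10⁻⁴ → stable
  176–258 m: −αΔT+βΔS = −(1.5 × 10⁻⁴)(-9.1)+(7.6 × 10⁻⁴)(+0.11) = 1.4 × 10⁻³ → stable
The 35–55 m interval has Δρ < 0: lighter water underlies denser water.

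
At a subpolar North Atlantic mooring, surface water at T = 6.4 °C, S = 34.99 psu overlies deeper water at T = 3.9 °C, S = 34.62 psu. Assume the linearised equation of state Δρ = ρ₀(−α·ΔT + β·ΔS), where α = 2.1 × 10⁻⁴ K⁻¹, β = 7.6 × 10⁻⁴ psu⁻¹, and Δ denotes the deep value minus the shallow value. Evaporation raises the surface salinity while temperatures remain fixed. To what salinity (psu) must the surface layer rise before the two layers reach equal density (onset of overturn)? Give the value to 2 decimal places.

Neutral buoyancy requires −α(T_deep − T_surf) + β(S_deep − S_surf′) = 0.
S_surf′ = S_deep − (α/β)·ΔT = 34.62 − (2.1 × 10⁻⁴/7.6 × 10⁻⁴)·(-2.5) = 35.3108 psu.
Increase required: 35.3108 − 34.99 = 0.3208 psu.

35.31 psu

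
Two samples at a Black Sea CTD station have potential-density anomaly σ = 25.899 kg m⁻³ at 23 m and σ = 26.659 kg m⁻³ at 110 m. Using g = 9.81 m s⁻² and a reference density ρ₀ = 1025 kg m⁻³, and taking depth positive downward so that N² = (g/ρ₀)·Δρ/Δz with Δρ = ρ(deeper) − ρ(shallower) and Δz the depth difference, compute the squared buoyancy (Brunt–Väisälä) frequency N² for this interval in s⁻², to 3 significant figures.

Δρ = 1026.659 − 1025.899 = 0.760 kg m⁻³ over Δz = 110 − 23 = 87 m.
N² = (9.81/1025) × (0.760/87) = 8.3606 × 10⁻⁵ s⁻² ≈ 8.36 × 10⁻⁵ s⁻².

8.36 × 10⁻⁵ s⁻²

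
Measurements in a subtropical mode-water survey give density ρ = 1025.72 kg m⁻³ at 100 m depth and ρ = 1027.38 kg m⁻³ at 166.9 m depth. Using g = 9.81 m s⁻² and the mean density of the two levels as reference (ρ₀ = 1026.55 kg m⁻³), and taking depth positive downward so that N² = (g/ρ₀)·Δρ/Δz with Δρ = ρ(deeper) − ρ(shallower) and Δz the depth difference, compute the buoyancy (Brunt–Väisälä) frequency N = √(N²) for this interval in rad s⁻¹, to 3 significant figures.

Δρ = 1027.38 − 1025.72 = 1.66 kg m⁻³ over Δz = 166.9 − 100 = 66.9 m.
N² = (9.81/1026.55) × (1.66/66.9) = 2.3712 × 10⁻⁴ s⁻².
N = √(2.3712 × 10⁻⁴) = 0.015399 rad s⁻¹ ≈ 0.0154 rad s⁻¹.

0.0154 rad s⁻¹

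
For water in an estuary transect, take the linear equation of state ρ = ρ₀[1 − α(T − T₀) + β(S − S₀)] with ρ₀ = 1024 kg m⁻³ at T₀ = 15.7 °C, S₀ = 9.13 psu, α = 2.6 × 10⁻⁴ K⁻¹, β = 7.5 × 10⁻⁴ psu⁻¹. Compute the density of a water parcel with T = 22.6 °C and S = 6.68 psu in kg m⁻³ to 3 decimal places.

T − T₀ = +6.9 K, S − S₀ = -2.45 psu.
Bracket = 1 − α·(+6.9) + β·(-2.45) = 1 + (-3.6315 × 10⁻³) = 0.9963685.
ρ = 1024 × 0.9963685 = 1020.281 kg m⁻³.

1020.281 kg m⁻³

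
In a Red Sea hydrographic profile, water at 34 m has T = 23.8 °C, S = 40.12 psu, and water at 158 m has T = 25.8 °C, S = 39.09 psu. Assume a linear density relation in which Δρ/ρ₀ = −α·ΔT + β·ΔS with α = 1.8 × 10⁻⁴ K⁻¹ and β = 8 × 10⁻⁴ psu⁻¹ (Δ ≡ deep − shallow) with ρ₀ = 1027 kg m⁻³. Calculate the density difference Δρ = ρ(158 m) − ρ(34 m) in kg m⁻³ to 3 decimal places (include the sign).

-1.216 kg m⁻³

ΔT = +2.0 K, ΔS = -1.03 psu (deep − shallow).
Δρ/ρ₀ = −(1.8 × 10⁻⁴)(+2.0) + (8 × 10⁻⁴)(-1.03) = -1.184 × 10⁻³.
Δρ = 1027 × (-1.184 × 10⁻³) = -1.216 kg m⁻³.
Negative Δρ: lighter below, statically unstable.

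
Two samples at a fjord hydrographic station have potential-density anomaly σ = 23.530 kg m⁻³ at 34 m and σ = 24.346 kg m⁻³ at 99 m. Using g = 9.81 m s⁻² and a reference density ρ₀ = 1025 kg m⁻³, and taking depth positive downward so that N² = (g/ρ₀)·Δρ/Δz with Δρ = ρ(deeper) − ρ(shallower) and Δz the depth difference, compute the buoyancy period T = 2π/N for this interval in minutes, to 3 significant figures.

Δρ = 1024.346 − 1023.530 = 0.816 kg m⁻³ over Δz = 99 − 34 = 65 m.
N² = (9.81/1025) × (0.816/65) = 1.2015 × 10⁻⁴ s⁻².
N = √(1.2015 × 10⁻⁴) = 0.010961 rad s⁻¹, so T = 2π/N = 573.23 s = 9.5538 min ≈ 9.55 min.

9.55 min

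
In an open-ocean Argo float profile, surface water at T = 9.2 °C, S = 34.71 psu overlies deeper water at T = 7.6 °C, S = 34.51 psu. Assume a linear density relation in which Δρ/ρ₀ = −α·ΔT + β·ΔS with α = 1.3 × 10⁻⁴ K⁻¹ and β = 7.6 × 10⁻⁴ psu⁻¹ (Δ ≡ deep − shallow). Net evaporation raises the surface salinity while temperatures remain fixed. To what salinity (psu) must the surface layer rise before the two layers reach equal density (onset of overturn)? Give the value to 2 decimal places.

Neutral buoyancy requires −α(T_deep − T_surf) + β(S_deep − S_surf′) = 0.
S_surf′ = S_deep − (α/β)·ΔT = 34.51 − (1.3 × 10⁻⁴/7.6 × 10⁻⁴)·(-1.6) = 34.7837 psu.
Increase required: 34.7837 − 34.71 = 0.0737 psu.

34.78 psu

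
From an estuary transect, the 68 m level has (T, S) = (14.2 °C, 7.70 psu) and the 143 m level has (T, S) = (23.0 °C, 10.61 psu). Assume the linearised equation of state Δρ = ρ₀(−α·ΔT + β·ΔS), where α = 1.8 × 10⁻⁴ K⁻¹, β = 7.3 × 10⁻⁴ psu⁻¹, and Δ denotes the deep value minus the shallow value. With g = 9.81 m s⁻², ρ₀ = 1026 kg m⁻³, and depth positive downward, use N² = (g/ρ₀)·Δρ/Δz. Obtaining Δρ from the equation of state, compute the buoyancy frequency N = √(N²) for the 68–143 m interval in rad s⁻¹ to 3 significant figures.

ΔT = +8.8 K, ΔS = +2.91 psu (deep − shallow).
Δρ/ρ₀ = −αΔT + βΔS = -1.584 × 10⁻³ + 2.1243 × 10⁻³ = 5.403 × 10⁻⁴, so Δρ ≈ 0.5543 kg m⁻³.
N² = (g/ρ₀)·Δρ/Δz = g·(Δρ/ρ₀)/Δz = 9.81 × 5.403 × 10⁻⁴ / 75 = 7.0671 × 10⁻⁵ s⁻².
N = √(7.0671 × 10⁻⁵) = 8.4066 × 10⁻³ rad s⁻¹ ≈ 8.41 × 10⁻³ rad s⁻¹.

8.41 × 10⁻³ rad s⁻¹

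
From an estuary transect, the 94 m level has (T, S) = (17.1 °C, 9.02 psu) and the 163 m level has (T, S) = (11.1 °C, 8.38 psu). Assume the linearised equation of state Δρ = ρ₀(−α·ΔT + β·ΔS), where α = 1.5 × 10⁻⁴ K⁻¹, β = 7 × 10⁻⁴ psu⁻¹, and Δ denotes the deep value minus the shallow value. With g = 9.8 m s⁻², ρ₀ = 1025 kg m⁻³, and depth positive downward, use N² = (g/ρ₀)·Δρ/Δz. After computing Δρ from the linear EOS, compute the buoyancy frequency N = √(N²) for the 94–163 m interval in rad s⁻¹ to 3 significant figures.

ΔT = -6.0 K, ΔS = -0.64 psu (deep − shallow).
Δρ/ρ₀ = −αΔT + βΔS = 9.00 × 10⁻⁴ − 4.48 × 10⁻⁴ = 4.52 × 10⁻⁴, so Δρ ≈ 0.4633 kg m⁻³.
N² = (g/ρ₀)·Δρ/Δz = g·(Δρ/ρ₀)/Δz = 9.8 × 4.52 × 10⁻⁴ / 69 = 6.4197 × 10⁻⁵ s⁻².
N = √(6.4197 × 10⁻⁵) = 8.0123 × 10⁻³ rad s⁻¹ ≈ 8.01 × 10⁻³ rad s⁻¹.

8.01 × 10⁻³ rad s⁻¹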